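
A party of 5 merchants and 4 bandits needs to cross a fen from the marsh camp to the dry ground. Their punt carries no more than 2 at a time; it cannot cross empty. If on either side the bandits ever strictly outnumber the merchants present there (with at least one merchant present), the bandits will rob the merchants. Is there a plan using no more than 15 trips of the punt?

Yes

Yes — this plan uses 15 crossings (≤ 15):
1. 2 bandits → the dry ground.  (the marsh camp: 5M 2B; the dry ground: 0M 2B)
2. 1 bandit ← the marsh camp.  (the marsh camp: 5M 3B; the dry ground: 0M 1B)
3. 2 bandits → the dry ground.  (the marsh camp: 5M 1B; the dry ground: 0M 3B)
4. 1 bandit ← the marsh camp.  (the marsh camp: 5M 2B; the dry ground: 0M 2B)
5. 2 merchants → the dry ground.  (the marsh camp: 3M 2B; the dry ground: 2M 2B)
6. 1 bandit ← the marsh camp.  (the marsh camp: 3M 3B; the dry ground: 2M 1B)
7. 1 merchant and 1 bandit → the dry ground.  (the marsh camp: 2M 2B; the dry ground: 3M 2B)
8. 1 merchant ← the marsh camp.  (the marsh camp: 3M 2B; the dry ground: 2M 2B)
9. 1 merchant and 1 bandit → the dry ground.  (the marsh camp: 2M 1B; the dry ground: 3M 3B)
10. 1 bandit ← the marsh camp.  (the marsh camp: 2M 2B; the dry ground: 3M 2B)
11. 1 merchant and 1 bandit → the dry ground.  (the marsh camp: 1M 1B; the dry ground: 4M 3B)
12. 1 merchant ← the marsh camp.  (the marsh camp: 2M 1B; the dry ground: 3M 3B)
13. 1 merchant and 1 bandit → the dry ground.  (the marsh camp: 1M 0B; the dry ground: 4M 4B)
14. 1 bandit ← the marsh camp.  (the marsh camp: 1M 1B; the dry ground: 4M 3B)
15. 1 merchant and 1 bandit → the dry ground.  (the marsh camp: 0M 0B; the dry ground: 5M 4B)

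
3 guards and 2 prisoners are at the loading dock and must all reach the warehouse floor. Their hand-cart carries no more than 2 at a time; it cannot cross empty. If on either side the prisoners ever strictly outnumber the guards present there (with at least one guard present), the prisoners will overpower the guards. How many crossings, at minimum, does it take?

7

Counting alone: each trip to the warehouse floor takes at most 2 across and each return brings at least 1 back, so after t trips out (and t−1 returns) at most 2t − (t−1) of the 5 are across; that first reaches 5 at t = 4, so at least 7 crossings are needed.
The plan below uses exactly 7 crossings, so it is optimal:
1. 2 prisoners → the warehouse floor.  (the loading dock: 3G 0P; the warehouse floor: 0G 2P)
2. 1 prisoner ← the loading dock.  (the loading dock: 3G 1P; the warehouse floor: 0G 1P)
3. 2 guards → the warehouse floor.  (the loading dock: 1G 1P; the warehouse floor: 2G 1P)
4. 1 guard ← the loading dock.  (the loading dock: 2G 1P; the warehouse floor: 1G 1P)
5. 1 guard and 1 prisoner → the warehouse floor.  (the loading dock: 1G 0P; the warehouse floor: 2G 2P)
6. 1 prisoner ← the loading dock.  (the loading dock: 1G 1P; the warehouse floor: 2G 1P)
7. 1 guard and 1 prisoner → the warehouse floor.  (the loading dock: 0G 0P; the warehouse floor: 3G 2P)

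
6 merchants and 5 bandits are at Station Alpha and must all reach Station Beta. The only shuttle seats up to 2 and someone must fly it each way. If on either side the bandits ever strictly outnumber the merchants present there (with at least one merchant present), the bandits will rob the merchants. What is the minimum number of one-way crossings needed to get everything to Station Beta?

Counting alone: each trip to Station Beta takes at most 2 across and each return brings at least 1 back, so after t trips out (and t−1 returns) at most 2t − (t−1) of the 11 are across; that first reaches 11 at t = 10, so at least 19 crossings are needed.
The plan below uses exactly 19 crossings, so it is optimal:
1. 2 bandits → Station Beta.  (Station Alpha: 6M 3B; Station Beta: 0M 2B)
2. 1 bandit ← Station Alpha.  (Station Alpha: 6M 4B; Station Beta: 0M 1B)
3. 2 bandits → Station Beta.  (Station Alpha: 6M 2B; Station Beta: 0M 3B)
4. 1 bandit ← Station Alpha.  (Station Alpha: 6M 3B; Station Beta: 0M 2B)
5. 2 merchants → Station Beta.  (Station Alpha: 4M 3B; Station Beta: 2M 2B)
6. 1 bandit ← Station Alpha.  (Station Alpha: 4M 4B; Station Beta: 2M 1B)
7. 1 merchant and 1 bandit → Station Beta.  (Station Alpha: 3M 3B; Station Beta: 3M 2B)
8. 1 merchant ← Station Alpha.  (Station Alpha: 4M 3B; Station Beta: 2M 2B)
9. 1 merchant and 1 bandit → Station Beta.  (Station Alpha: 3M 2B; Station Beta: 3M 3B)
10. 1 bandit ← Station Alpha.  (Station Alpha: 3M 3B; Station Beta: 3M 2B)
11. 1 merchant and 1 bandit → Station Beta.  (Station Alpha: 2M 2B; Station Beta: 4M 3B)
12. 1 merchant ← Station Alpha.  (Station Alpha: 3M 2B; Station Beta: 3M 3B)
13. 1 merchant and 1 bandit → Station Beta.  (Station Alpha: 2M 1B; Station Beta: 4M 4B)
14. 1 bandit ← Station Alpha.  (Station Alpha: 2M 2B; Station Beta: 4M 3B)
15. 1 merchant and 1 bandit → Station Beta.  (Station Alpha: 1M 1B; Station Beta: 5M 4B)
16. 1 merchant ← Station Alpha.  (Station Alpha: 2M 1B; Station Beta: 4M 4B)
17. 1 merchant and 1 bandit → Station Beta.  (Station Alpha: 1M 0B; Station Beta: 5M 5B)
18. 1 bandit ← Station Alpha.  (Station Alpha: 1M 1B; Station Beta: 5M 4B)
19. 1 merchant and 1 bandit → Station Beta.  (Station Alpha: 0M 0B; Station Beta: 6M 5B)

19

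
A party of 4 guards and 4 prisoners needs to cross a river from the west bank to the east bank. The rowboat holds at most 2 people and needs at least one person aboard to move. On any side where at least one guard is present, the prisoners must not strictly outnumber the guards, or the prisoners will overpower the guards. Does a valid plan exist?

No

Following every safe sequence of crossings from the start, the most of the 8 that can be at the east bank as the rowboat arrives there on crossings 1, 3, 5 is 2, 3, 4 respectively; the best ever achieved is 4 of 8.
From crossing 7 on, no configuration arises that was not already reachable earlier: only 11 distinct safe configurations (who is on which side, and where the rowboat is) can ever be reached, none of them has everyone across, and every continuation just revisits them. They are: 0 guards + 0 prisoners across (rowboat back at the start); 0 guards + 1 prisoner across (rowboat there); 0 guards + 1 prisoner across (rowboat back at the start); 0 guards + 2 prisoners across (rowboat there); 0 guards + 2 prisoners across (rowboat back at the start); 0 guards + 3 prisoners across (rowboat there); 0 guards + 3 prisoners across (rowboat back at the start); 0 guards + 4 prisoners across (rowboat there); 1 guard + 1 prisoner across (rowboat there); 1 guard + 1 prisoner across (rowboat back at the start); 2 guards + 2 prisoners across (rowboat there). So no valid plan exists.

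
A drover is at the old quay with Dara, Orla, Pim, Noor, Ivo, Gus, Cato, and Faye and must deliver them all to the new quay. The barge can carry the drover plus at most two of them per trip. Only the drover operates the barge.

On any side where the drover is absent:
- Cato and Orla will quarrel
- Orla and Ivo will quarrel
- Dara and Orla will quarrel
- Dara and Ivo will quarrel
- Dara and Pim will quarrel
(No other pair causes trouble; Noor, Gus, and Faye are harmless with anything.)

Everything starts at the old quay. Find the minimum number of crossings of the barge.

Counting alone: the drover can take at most 2 across per trip to the new quay, so moving all 8 needs at least 4 loaded trips out, with a return between consecutive ones — at least 7 crossings.
The safety rule pushes this higher. Following every safe sequence of crossings, the most of the 8 that can be at the new quay as the barge arrives there on crossings 7, 9, 11 is 5, 6, 7 respectively — never all 8.
So no plan with fewer than 13 crossings exists, and this one achieves 13:
1. Drover goes to the new quay with Dara and Orla.  [the old quay: Cato, Faye, Gus, Ivo, Noor, Pim | the new quay: Dara, Orla]
2. Drover goes back to the old quay with Dara.  [the old quay: Cato, Dara, Faye, Gus, Ivo, Noor, Pim | the new quay: Orla]
3. Drover goes to the new quay with Dara and Pim.  [the old quay: Cato, Faye, Gus, Ivo, Noor | the new quay: Dara, Orla, Pim]
4. Drover goes back to the old quay with Dara.  [the old quay: Cato, Dara, Faye, Gus, Ivo, Noor | the new quay: Orla, Pim]
5. Drover goes to the new quay with Dara and Noor.  [the old quay: Cato, Faye, Gus, Ivo | the new quay: Dara, Noor, Orla, Pim]
6. Drover goes back to the old quay with Dara.  [the old quay: Cato, Dara, Faye, Gus, Ivo | the new quay: Noor, Orla, Pim]
7. Drover goes to the new quay with Dara and Gus.  [the old quay: Cato, Faye, Ivo | the new quay: Dara, Gus, Noor, Orla, Pim]
8. Drover goes back to the old quay with Dara.  [the old quay: Cato, Dara, Faye, Ivo | the new quay: Gus, Noor, Orla, Pim]
9. Drover goes to the new quay with Dara and Faye.  [the old quay: Cato, Ivo | the new quay: Dara, Faye, Gus, Noor, Orla, Pim]
10. Drover goes back to the old quay with Dara.  [the old quay: Cato, Dara, Ivo | the new quay: Faye, Gus, Noor, Orla, Pim]
11. Drover goes to the new quay with Cato and Ivo.  [the old quay: Dara | the new quay: Cato, Faye, Gus, Ivo, Noor, Orla, Pim]
12. Drover goes back to the old quay with Orla.  [the old quay: Dara, Orla | the new quay: Cato, Faye, Gus, Ivo, Noor, Pim]
13. Drover goes to the new quay with Dara and Orla.  [the old quay: — | the new quay: Cato, Dara, Faye, Gus, Ivo, Noor, Orla, Pim]

13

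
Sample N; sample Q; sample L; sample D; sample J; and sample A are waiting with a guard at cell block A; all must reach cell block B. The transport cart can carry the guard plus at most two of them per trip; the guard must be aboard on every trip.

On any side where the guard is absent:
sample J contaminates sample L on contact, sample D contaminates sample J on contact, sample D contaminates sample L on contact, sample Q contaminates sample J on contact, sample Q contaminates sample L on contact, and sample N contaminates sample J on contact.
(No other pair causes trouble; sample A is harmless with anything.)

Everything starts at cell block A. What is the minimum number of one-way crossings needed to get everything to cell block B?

9

Counting alone: the guard can take at most 2 across per trip to cell block B, so moving all 6 needs at least 3 loaded trips out, with a return between consecutive ones — at least 5 crossings.
The safety rule pushes this higher. Following every safe sequence of crossings, the most of the 6 that can be at cell block B as the transport cart arrives there on crossings 5, 7 is 4, 5 respectively — never all 6.
So no plan with fewer than 9 crossings exists, and this one achieves 9:
1. Guard goes to cell block B with sample J and sample L.
2. Guard goes back to cell block A with sample L.
3. Guard goes to cell block B with sample L and sample N.
4. Guard goes back to cell block A with sample J.
5. Guard goes to cell block B with sample D and sample Q.
6. Guard goes back to cell block A with sample L.
7. Guard goes to cell block B with sample A and sample L.
8. Guard goes back to cell block A with sample L.
9. Guard goes to cell block B with sample J and sample L.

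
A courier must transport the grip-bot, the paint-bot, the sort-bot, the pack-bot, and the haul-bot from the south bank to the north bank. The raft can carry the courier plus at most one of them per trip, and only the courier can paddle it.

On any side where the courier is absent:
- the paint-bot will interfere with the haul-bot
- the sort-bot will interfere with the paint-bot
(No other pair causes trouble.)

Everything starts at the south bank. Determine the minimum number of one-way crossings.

11

Counting alone: the courier can take at most 1 across per trip to the north bank, so moving all 5 needs at least 5 loaded trips out, with a return between consecutive ones — at least 9 crossings.
The safety rule pushes this higher. Following every safe sequence of crossings, the most of the 5 that can be at the north bank as the raft arrives there on crossing 9 is 4 — never all 5.
So no plan with fewer than 11 crossings exists, and this one achieves 11:
1. Courier goes to the north bank with the paint-bot.
2. Courier goes back to the south bank alone.
3. Courier goes to the north bank with the grip-bot.
4. Courier goes back to the south bank alone.
5. Courier goes to the north bank with the sort-bot.
6. Courier goes back to the south bank with the paint-bot.
7. Courier goes to the north bank with the haul-bot.
8. Courier goes back to the south bank alone.
9. Courier goes to the north bank with the pack-bot.
10. Courier goes back to the south bank alone.
11. Courier goes to the north bank with the paint-bot.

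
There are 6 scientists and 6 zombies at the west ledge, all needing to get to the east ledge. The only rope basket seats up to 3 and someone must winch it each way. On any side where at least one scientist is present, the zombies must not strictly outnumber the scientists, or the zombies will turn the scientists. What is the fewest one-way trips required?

Following every safe sequence of crossings from the start, the most of the 12 that can be at the east ledge as the rope basket arrives there on crossings 1, 3, 5 is 3, 5, 6 respectively; the best ever achieved is 6 of 12.
From crossing 7 on, no configuration arises that was not already reachable earlier: only 17 distinct safe configurations (who is on which side, and where the rope basket is) can ever be reached, none of them has everyone across, and every continuation just revisits them. They are: 0 scientists + 0 zombies across (rope basket back at the start); 0 scientists + 1 zombie across (rope basket there); 0 scientists + 1 zombie across (rope basket back at the start); 0 scientists + 2 zombies across (rope basket there); 0 scientists + 2 zombies across (rope basket back at the start); 0 scientists + 3 zombies across (rope basket there); 0 scientists + 3 zombies across (rope basket back at the start); 0 scientists + 4 zombies across (rope basket there); 0 scientists + 4 zombies across (rope basket back at the start); 0 scientists + 5 zombies across (rope basket there); 0 scientists + 5 zombies across (rope basket back at the start); 0 scientists + 6 zombies across (rope basket there); 1 scientist + 1 zombie across (rope basket there); 1 scientist + 1 zombie across (rope basket back at the start); 2 scientists + 2 zombies across (rope basket there); 2 scientists + 2 zombies across (rope basket back at the start); 3 scientists + 3 zombies across (rope basket there). So no valid plan exists.

impossible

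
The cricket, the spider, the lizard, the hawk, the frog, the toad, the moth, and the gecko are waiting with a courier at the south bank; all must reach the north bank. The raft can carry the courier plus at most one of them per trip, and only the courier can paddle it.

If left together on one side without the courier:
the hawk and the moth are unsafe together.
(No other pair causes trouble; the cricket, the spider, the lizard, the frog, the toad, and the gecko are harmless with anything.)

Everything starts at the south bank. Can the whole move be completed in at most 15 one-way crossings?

Yes

Yes — this plan uses 15 crossings (≤ 15):
1. Courier goes to the north bank with the hawk.
2. Courier goes back to the south bank alone.
3. Courier goes to the north bank with the cricket.
4. Courier goes back to the south bank alone.
5. Courier goes to the north bank with the spider.
6. Courier goes back to the south bank alone.
7. Courier goes to the north bank with the lizard.
8. Courier goes back to the south bank alone.
9. Courier goes to the north bank with the frog.
10. Courier goes back to the south bank alone.
11. Courier goes to the north bank with the toad.
12. Courier goes back to the south bank alone.
13. Courier goes to the north bank with the gecko.
14. Courier goes back to the south bank alone.
15. Courier goes to the north bank with the moth.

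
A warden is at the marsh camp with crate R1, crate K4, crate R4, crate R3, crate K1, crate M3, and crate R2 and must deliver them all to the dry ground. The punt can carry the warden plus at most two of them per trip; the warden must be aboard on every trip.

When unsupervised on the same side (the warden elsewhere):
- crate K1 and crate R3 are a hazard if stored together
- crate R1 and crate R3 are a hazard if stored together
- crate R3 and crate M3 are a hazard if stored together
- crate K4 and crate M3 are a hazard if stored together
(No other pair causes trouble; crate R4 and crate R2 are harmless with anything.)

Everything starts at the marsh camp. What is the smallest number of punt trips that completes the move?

7

Counting alone: the warden can take at most 2 across per trip to the dry ground, so moving all 7 needs at least 4 loaded trips out, with a return between consecutive ones — at least 7 crossings.
The plan below uses exactly 7 crossings, so it is optimal:
1. Warden goes to the dry ground with crate K4 and crate R3.
2. Warden goes back to the marsh camp alone.
3. Warden goes to the dry ground with crate R2 and crate R4.
4. Warden goes back to the marsh camp alone.
5. Warden goes to the dry ground with crate K1 and crate R1.
6. Warden goes back to the marsh camp with crate R3.
7. Warden goes to the dry ground with crate M3 and crate R3.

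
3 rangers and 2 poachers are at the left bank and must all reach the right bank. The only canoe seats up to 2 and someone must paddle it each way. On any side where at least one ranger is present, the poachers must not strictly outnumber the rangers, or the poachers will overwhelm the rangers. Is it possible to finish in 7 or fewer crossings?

Yes — this plan uses 7 crossings (≤ 7):
1. 2 poachers → the right bank.  (the left bank: 3R 0P; the right bank: 0R 2P)
2. 1 poacher ← the left bank.  (the left bank: 3R 1P; the right bank: 0R 1P)
3. 2 rangers → the right bank.  (the left bank: 1R 1P; the right bank: 2R 1P)
4. 1 ranger ← the left bank.  (the left bank: 2R 1P; the right bank: 1R 1P)
5. 1 ranger and 1 poacher → the right bank.  (the left bank: 1R 0P; the right bank: 2R 2P)
6. 1 poacher ← the left bank.  (the left bank: 1R 1P; the right bank: 2R 1P)
7. 1 ranger and 1 poacher → the right bank.  (the left bank: 0R 0P; the right bank: 3R 2P)

Yes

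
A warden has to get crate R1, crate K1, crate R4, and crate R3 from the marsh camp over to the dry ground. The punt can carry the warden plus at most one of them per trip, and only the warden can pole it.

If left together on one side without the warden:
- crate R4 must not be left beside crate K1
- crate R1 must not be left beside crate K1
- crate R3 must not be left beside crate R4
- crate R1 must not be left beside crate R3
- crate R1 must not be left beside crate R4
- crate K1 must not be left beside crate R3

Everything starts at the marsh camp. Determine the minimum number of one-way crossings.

Whatever the first load, the items left behind include a forbidden pair without the warden. No opening move is safe, so no plan exists.

impossible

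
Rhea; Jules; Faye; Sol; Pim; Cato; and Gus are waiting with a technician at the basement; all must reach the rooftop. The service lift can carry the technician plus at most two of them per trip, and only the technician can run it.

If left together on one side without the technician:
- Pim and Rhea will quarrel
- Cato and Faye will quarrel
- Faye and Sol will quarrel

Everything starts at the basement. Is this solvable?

1. Technician goes to the rooftop with Faye and Rhea.  [the basement: Cato, Gus, Jules, Pim, Sol | the rooftop: Faye, Rhea]
2. Technician goes back to the basement alone.  [the basement: Cato, Gus, Jules, Pim, Sol | the rooftop: Faye, Rhea]
3. Technician goes to the rooftop with Jules and Sol.  [the basement: Cato, Gus, Pim | the rooftop: Faye, Jules, Rhea, Sol]
4. Technician goes back to the basement with Faye.  [the basement: Cato, Faye, Gus, Pim | the rooftop: Jules, Rhea, Sol]
5. Technician goes to the rooftop with Cato and Gus.  [the basement: Faye, Pim | the rooftop: Cato, Gus, Jules, Rhea, Sol]
6. Technician goes back to the basement alone.  [the basement: Faye, Pim | the rooftop: Cato, Gus, Jules, Rhea, Sol]
7. Technician goes to the rooftop with Faye and Pim.  [the basement: — | the rooftop: Cato, Faye, Gus, Jules, Pim, Rhea, Sol]

Yes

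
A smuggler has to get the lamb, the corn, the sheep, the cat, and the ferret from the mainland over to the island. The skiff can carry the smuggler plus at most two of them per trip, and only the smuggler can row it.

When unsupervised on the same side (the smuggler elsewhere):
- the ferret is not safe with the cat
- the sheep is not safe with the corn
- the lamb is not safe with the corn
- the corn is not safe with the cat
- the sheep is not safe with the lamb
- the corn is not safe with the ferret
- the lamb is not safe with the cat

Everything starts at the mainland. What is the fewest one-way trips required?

Whatever the first load, the items left behind include a forbidden pair without the smuggler. No opening move is safe, so no plan exists.

impossible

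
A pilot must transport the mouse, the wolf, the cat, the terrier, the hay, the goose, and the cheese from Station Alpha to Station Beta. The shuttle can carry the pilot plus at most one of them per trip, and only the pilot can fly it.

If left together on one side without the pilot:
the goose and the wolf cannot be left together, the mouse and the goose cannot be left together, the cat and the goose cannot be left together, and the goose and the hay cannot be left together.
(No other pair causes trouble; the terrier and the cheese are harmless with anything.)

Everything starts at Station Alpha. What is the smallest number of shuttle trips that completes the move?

Following every safe sequence of crossings from the start, the most of the 7 that can be at Station Beta as the shuttle arrives there on crossings 1, 3, 5, 7 is 1, 2, 3, 4 respectively; the best ever achieved is 4 of 7.
From crossing 9 on, no configuration arises that was not already reachable earlier: only 44 distinct safe configurations (who is on which side, and where the shuttle is) can ever be reached, none of them has everyone across, and every continuation just revisits them. So no valid plan exists.

impossible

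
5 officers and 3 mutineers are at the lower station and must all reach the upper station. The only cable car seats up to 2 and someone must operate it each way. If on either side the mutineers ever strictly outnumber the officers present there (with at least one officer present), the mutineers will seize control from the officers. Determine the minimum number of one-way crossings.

Counting alone: each trip to the upper station takes at most 2 across and each return brings at least 1 back, so after t trips out (and t−1 returns) at most 2t − (t−1) of the 8 are across; that first reaches 8 at t = 7, so at least 13 crossings are needed.
The plan below uses exactly 13 crossings, so it is optimal:
1. 2 mutineers → the upper station.  (the lower station: 5O 1M; the upper station: 0O 2M)
2. 1 mutineer ← the lower station.  (the lower station: 5O 2M; the upper station: 0O 1M)
3. 2 mutineers → the upper station.  (the lower station: 5O 0M; the upper station: 0O 3M)
4. 1 mutineer ← the lower station.  (the lower station: 5O 1M; the upper station: 0O 2M)
5. 2 officers → the upper station.  (the lower station: 3O 1M; the upper station: 2O 2M)
6. 1 mutineer ← the lower station.  (the lower station: 3O 2M; the upper station: 2O 1M)
7. 1 officer and 1 mutineer → the upper station.  (the lower station: 2O 1M; the upper station: 3O 2M)
8. 1 mutineer ← the lower station.  (the lower station: 2O 2M; the upper station: 3O 1M)
9. 2 mutineers → the upper station.  (the lower station: 2O 0M; the upper station: 3O 3M)
10. 1 mutineer ← the lower station.  (the lower station: 2O 1M; the upper station: 3O 2M)
11. 1 officer and 1 mutineer → the upper station.  (the lower station: 1O 0M; the upper station: 4O 3M)
12. 1 mutineer ← the lower station.  (the lower station: 1O 1M; the upper station: 4O 2M)
13. 1 officer and 1 mutineer → the upper station.  (the lower station: 0O 0M; the upper station: 5O 3M)

13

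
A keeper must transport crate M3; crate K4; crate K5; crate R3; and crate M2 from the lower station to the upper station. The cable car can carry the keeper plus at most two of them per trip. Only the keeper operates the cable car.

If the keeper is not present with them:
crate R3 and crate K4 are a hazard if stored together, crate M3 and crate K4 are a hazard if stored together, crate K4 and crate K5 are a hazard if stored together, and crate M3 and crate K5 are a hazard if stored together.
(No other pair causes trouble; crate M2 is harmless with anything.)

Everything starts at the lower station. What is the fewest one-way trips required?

Counting alone: the keeper can take at most 2 across per trip to the upper station, so moving all 5 needs at least 3 loaded trips out, with a return between consecutive ones — at least 5 crossings.
The safety rule pushes this higher. Following every safe sequence of crossings, the most of the 5 that can be at the upper station as the cable car arrives there on crossing 5 is 4 — never all 5.
So no plan with fewer than 7 crossings exists, and this one achieves 7:
1. Keeper goes to the upper station with crate K4 and crate M3.  [the lower station: crate K5, crate M2, crate R3 | the upper station: crate K4, crate M3]
2. Keeper goes back to the lower station with crate M3.  [the lower station: crate K5, crate M2, crate M3, crate R3 | the upper station: crate K4]
3. Keeper goes to the upper station with crate M3 and crate R3.  [the lower station: crate K5, crate M2 | the upper station: crate K4, crate M3, crate R3]
4. Keeper goes back to the lower station with crate K4.  [the lower station: crate K4, crate K5, crate M2 | the upper station: crate M3, crate R3]
5. Keeper goes to the upper station with crate K4 and crate M2.  [the lower station: crate K5 | the upper station: crate K4, crate M2, crate M3, crate R3]
6. Keeper goes back to the lower station with crate K4.  [the lower station: crate K4, crate K5 | the upper station: crate M2, crate M3, crate R3]
7. Keeper goes to the upper station with crate K4 and crate K5.  [the lower station: — | the upper station: crate K4, crate K5, crate M2, crate M3, crate R3]

7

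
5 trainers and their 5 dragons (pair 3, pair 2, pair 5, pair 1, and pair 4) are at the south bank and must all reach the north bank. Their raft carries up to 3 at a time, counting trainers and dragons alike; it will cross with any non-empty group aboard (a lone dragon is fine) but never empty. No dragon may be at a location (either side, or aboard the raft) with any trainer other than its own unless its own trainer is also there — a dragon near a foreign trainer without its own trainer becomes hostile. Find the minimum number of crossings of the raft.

11

Counting alone: each trip to the north bank takes at most 3 across and each return brings at least 1 back, so after t trips out (and t−1 returns) at most 3t − (t−1) of the 10 are across; that first reaches 10 at t = 5, so at least 9 crossings are needed.
The safety rule pushes this higher. Following every safe sequence of crossings, the most of the 10 that can be at the north bank as the raft arrives there on crossing 9 is 9 — never all 10.
So no plan with fewer than 11 crossings exists, and this one achieves 11:
1. dragon 3 and trainer 3 cross → the north bank.
2. trainer 3 crosses ← the south bank.
3. dragon 1, dragon 2, and dragon 5 cross → the north bank.
4. dragon 3 crosses ← the south bank.
5. trainer 1, trainer 2, and trainer 5 cross → the north bank.
6. dragon 2 and trainer 2 cross ← the south bank.
7. trainer 2, trainer 3, and trainer 4 cross → the north bank.
8. dragon 5 crosses ← the south bank.
9. dragon 2 and dragon 3 cross → the north bank.
10. dragon 3 crosses ← the south bank.
11. dragon 3, dragon 4, and dragon 5 cross → the north bank.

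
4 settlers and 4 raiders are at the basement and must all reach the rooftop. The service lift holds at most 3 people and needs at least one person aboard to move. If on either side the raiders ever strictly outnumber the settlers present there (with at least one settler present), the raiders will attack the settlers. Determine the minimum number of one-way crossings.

Counting alone: each trip to the rooftop takes at most 3 across and each return brings at least 1 back, so after t trips out (and t−1 returns) at most 3t − (t−1) of the 8 are across; that first reaches 8 at t = 4, so at least 7 crossings are needed.
The safety rule pushes this higher. Following every safe sequence of crossings, the most of the 8 that can be at the rooftop as the service lift arrives there on crossing 7 is 7 — never all 8.
So no plan with fewer than 9 crossings exists, and this one achieves 9:
1. 2 raiders → the rooftop.  (the basement: 4S 2R; the rooftop: 0S 2R)
2. 1 raider ← the basement.  (the basement: 4S 3R; the rooftop: 0S 1R)
3. 3 raiders → the rooftop.  (the basement: 4S 0R; the rooftop: 0S 4R)
4. 1 raider ← the basement.  (the basement: 4S 1R; the rooftop: 0S 3R)
5. 3 settlers → the rooftop.  (the basement: 1S 1R; the rooftop: 3S 3R)
6. 1 settler and 1 raider ← the basement.  (the basement: 2S 2R; the rooftop: 2S 2R)
7. 2 settlers → the rooftop.  (the basement: 0S 2R; the rooftop: 4S 2R)
8. 1 raider ← the basement.  (the basement: 0S 3R; the rooftop: 4S 1R)
9. 3 raiders → the rooftop.  (the basement: 0S 0R; the rooftop: 4S 4R)

9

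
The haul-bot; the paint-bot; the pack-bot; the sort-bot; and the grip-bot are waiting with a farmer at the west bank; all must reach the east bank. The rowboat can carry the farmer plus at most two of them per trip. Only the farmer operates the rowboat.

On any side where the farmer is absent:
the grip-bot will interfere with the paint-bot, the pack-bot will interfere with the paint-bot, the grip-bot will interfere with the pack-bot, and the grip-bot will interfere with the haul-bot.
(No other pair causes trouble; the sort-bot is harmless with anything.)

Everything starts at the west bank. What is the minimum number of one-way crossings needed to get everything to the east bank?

7

Counting alone: the farmer can take at most 2 across per trip to the east bank, so moving all 5 needs at least 3 loaded trips out, with a return between consecutive ones — at least 5 crossings.
The safety rule pushes this higher. Following every safe sequence of crossings, the most of the 5 that can be at the east bank as the rowboat arrives there on crossing 5 is 4 — never all 5.
So no plan with fewer than 7 crossings exists, and this one achieves 7:
1. Farmer goes to the east bank with the grip-bot and the paint-bot.
2. Farmer goes back to the west bank with the paint-bot.
3. Farmer goes to the east bank with the haul-bot and the paint-bot.
4. Farmer goes back to the west bank with the grip-bot.
5. Farmer goes to the east bank with the pack-bot and the sort-bot.
6. Farmer goes back to the west bank with the paint-bot.
7. Farmer goes to the east bank with the grip-bot and the paint-bot.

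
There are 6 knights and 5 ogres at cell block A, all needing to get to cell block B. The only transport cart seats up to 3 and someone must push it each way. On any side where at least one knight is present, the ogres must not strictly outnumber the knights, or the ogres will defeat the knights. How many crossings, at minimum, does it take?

9

Counting alone: each trip to cell block B takes at most 3 across and each return brings at least 1 back, so after t trips out (and t−1 returns) at most 3t − (t−1) of the 11 are across; that first reaches 11 at t = 5, so at least 9 crossings are needed.
The plan below uses exactly 9 crossings, so it is optimal:
1. 3 ogres → cell block B.  (cell block A: 6K 2O; cell block B: 0K 3O)
2. 1 ogre ← cell block A.  (cell block A: 6K 3O; cell block B: 0K 2O)
3. 3 knights → cell block B.  (cell block A: 3K 3O; cell block B: 3K 2O)
4. 1 knight ← cell block A.  (cell block A: 4K 3O; cell block B: 2K 2O)
5. 2 knights and 1 ogre → cell block B.  (cell block A: 2K 2O; cell block B: 4K 3O)
6. 1 knight ← cell block A.  (cell block A: 3K 2O; cell block B: 3K 3O)
7. 2 knights and 1 ogre → cell block B.  (cell block A: 1K 1O; cell block B: 5K 4O)
8. 1 knight ← cell block A.  (cell block A: 2K 1O; cell block B: 4K 4O)
9. 2 knights and 1 ogre → cell block B.  (cell block A: 0K 0O; cell block B: 6K 5O)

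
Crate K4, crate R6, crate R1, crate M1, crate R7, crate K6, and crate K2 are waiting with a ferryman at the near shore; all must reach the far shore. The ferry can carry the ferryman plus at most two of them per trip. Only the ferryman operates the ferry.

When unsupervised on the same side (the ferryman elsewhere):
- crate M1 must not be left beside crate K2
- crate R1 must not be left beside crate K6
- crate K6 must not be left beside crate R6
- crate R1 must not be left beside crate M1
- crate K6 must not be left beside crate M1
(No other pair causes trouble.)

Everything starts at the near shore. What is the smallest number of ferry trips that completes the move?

Counting alone: the ferryman can take at most 2 across per trip to the far shore, so moving all 7 needs at least 4 loaded trips out, with a return between consecutive ones — at least 7 crossings.
The safety rule pushes this higher. Following every safe sequence of crossings, the most of the 7 that can be at the far shore as the ferry arrives there on crossings 7, 9 is 5, 6 respectively — never all 7.
So no plan with fewer than 11 crossings exists, and this one achieves 11:
1. Ferryman goes to the far shore with crate K6 and crate M1.  [the near shore: crate K2, crate K4, crate R1, crate R6, crate R7 | the far shore: crate K6, crate M1]
2. Ferryman goes back to the near shore with crate M1.  [the near shore: crate K2, crate K4, crate M1, crate R1, crate R6, crate R7 | the far shore: crate K6]
3. Ferryman goes to the far shore with crate K4 and crate M1.  [the near shore: crate K2, crate R1, crate R6, crate R7 | the far shore: crate K4, crate K6, crate M1]
4. Ferryman goes back to the near shore with crate M1.  [the near shore: crate K2, crate M1, crate R1, crate R6, crate R7 | the far shore: crate K4, crate K6]
5. Ferryman goes to the far shore with crate M1 and crate R6.  [the near shore: crate K2, crate R1, crate R7 | the far shore: crate K4, crate K6, crate M1, crate R6]
6. Ferryman goes back to the near shore with crate K6.  [the near shore: crate K2, crate K6, crate R1, crate R7 | the far shore: crate K4, crate M1, crate R6]
7. Ferryman goes to the far shore with crate R1 and crate R7.  [the near shore: crate K2, crate K6 | the far shore: crate K4, crate M1, crate R1, crate R6, crate R7]
8. Ferryman goes back to the near shore with crate R1.  [the near shore: crate K2, crate K6, crate R1 | the far shore: crate K4, crate M1, crate R6, crate R7]
9. Ferryman goes to the far shore with crate K2 and crate R1.  [the near shore: crate K6 | the far shore: crate K2, crate K4, crate M1, crate R1, crate R6, crate R7]
10. Ferryman goes back to the near shore with crate M1.  [the near shore: crate K6, crate M1 | the far shore: crate K2, crate K4, crate R1, crate R6, crate R7]
11. Ferryman goes to the far shore with crate K6 and crate M1.  [the near shore: — | the far shore: crate K2, crate K4, crate K6, crate M1, crate R1, crate R6, crate R7]

11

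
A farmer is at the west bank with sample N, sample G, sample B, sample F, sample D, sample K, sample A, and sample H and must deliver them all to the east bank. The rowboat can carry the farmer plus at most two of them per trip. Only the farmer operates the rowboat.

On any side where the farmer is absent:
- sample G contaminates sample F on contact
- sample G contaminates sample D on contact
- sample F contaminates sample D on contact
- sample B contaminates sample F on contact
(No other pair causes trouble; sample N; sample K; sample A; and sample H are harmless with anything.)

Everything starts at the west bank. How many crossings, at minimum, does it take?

13

Counting alone: the farmer can take at most 2 across per trip to the east bank, so moving all 8 needs at least 4 loaded trips out, with a return between consecutive ones — at least 7 crossings.
The safety rule pushes this higher. Following every safe sequence of crossings, the most of the 8 that can be at the east bank as the rowboat arrives there on crossings 7, 9, 11 is 5, 6, 7 respectively — never all 8.
So no plan with fewer than 13 crossings exists, and this one achieves 13:
1. Farmer goes to the east bank with sample F and sample G.
2. Farmer goes back to the west bank with sample G.
3. Farmer goes to the east bank with sample G and sample N.
4. Farmer goes back to the west bank with sample G.
5. Farmer goes to the east bank with sample B and sample G.
6. Farmer goes back to the west bank with sample F.
7. Farmer goes to the east bank with sample F and sample K.
8. Farmer goes back to the west bank with sample F.
9. Farmer goes to the east bank with sample A and sample F.
10. Farmer goes back to the west bank with sample F.
11. Farmer goes to the east bank with sample F and sample H.
12. Farmer goes back to the west bank with sample F.
13. Farmer goes to the east bank with sample D and sample F.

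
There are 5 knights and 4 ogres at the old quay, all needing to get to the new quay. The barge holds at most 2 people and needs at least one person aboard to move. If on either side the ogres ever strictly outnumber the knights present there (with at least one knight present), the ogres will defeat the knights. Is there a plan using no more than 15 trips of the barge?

Yes — this plan uses 15 crossings (≤ 15):
1. 2 ogres → the new quay.  (the old quay: 5K 2O; the new quay: 0K 2O)
2. 1 ogre ← the old quay.  (the old quay: 5K 3O; the new quay: 0K 1O)
3. 2 ogres → the new quay.  (the old quay: 5K 1O; the new quay: 0K 3O)
4. 1 ogre ← the old quay.  (the old quay: 5K 2O; the new quay: 0K 2O)
5. 2 knights → the new quay.  (the old quay: 3K 2O; the new quay: 2K 2O)
6. 1 ogre ← the old quay.  (the old quay: 3K 3O; the new quay: 2K 1O)
7. 1 knight and 1 ogre → the new quay.  (the old quay: 2K 2O; the new quay: 3K 2O)
8. 1 knight ← the old quay.  (the old quay: 3K 2O; the new quay: 2K 2O)
9. 1 knight and 1 ogre → the new quay.  (the old quay: 2K 1O; the new quay: 3K 3O)
10. 1 ogre ← the old quay.  (the old quay: 2K 2O; the new quay: 3K 2O)
11. 1 knight and 1 ogre → the new quay.  (the old quay: 1K 1O; the new quay: 4K 3O)
12. 1 knight ← the old quay.  (the old quay: 2K 1O; the new quay: 3K 3O)
13. 1 knight and 1 ogre → the new quay.  (the old quay: 1K 0O; the new quay: 4K 4O)
14. 1 ogre ← the old quay.  (the old quay: 1K 1O; the new quay: 4K 3O)
15. 1 knight and 1 ogre → the new quay.  (the old quay: 0K 0O; the new quay: 5K 4O)

Yes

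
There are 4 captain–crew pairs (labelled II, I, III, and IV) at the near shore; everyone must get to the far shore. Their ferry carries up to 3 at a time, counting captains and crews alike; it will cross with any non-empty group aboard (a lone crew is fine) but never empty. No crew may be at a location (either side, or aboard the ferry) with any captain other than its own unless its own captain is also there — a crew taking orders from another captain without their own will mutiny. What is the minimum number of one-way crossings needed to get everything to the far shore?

Counting alone: each trip to the far shore takes at most 3 across and each return brings at least 1 back, so after t trips out (and t−1 returns) at most 3t − (t−1) of the 8 are across; that first reaches 8 at t = 4, so at least 7 crossings are needed.
The safety rule pushes this higher. Following every safe sequence of crossings, the most of the 8 that can be at the far shore as the ferry arrives there on crossing 7 is 7 — never all 8.
So no plan with fewer than 9 crossings exists, and this one achieves 9:
1. captain II and crew II cross → the far shore.
2. captain II crosses ← the near shore.
3. captain I, captain II, and crew I cross → the far shore.
4. captain II and crew II cross ← the near shore.
5. captain II, captain III, and captain IV cross → the far shore.
6. crew I crosses ← the near shore.
7. crew I and crew II cross → the far shore.
8. crew II crosses ← the near shore.
9. crew II, crew III, and crew IV cross → the far shore.

9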